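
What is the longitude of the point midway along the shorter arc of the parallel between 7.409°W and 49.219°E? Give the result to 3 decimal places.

Signed shortest Δλ from -7.409° to +49.219° is +56.628°.
Midpoint longitude = -7.409° + (+56.628°)/2 = -7.409° + 28.314° = +20.905°.

20.905°E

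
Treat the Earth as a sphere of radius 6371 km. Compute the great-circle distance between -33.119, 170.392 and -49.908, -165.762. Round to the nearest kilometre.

Δλ = -165.762 − 170.392 = -336.154°; wrapped into (−180°, 180°]: 23.846°.
Δφ = -49.908 − -33.119 = -16.789°.
a = sin²(Δφ/2) + cos φ₁ · cos φ₂ · sin²(Δλ/2) = 0.044335.
c = 2·atan2(√a, √(1−a)) = 0.42429 rad → d = 6371·c ≈ 2703.17 km.

2703 km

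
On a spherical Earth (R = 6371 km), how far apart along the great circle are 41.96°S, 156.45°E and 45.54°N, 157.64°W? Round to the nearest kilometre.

10741 km

Δλ = -157.64 − 156.45 = -314.09°; wrapped into (−180°, 180°]: 45.91°.
Δφ = 45.54 − -41.96 = 87.50°.
a = sin²(Δφ/2) + cos φ₁ · cos φ₂ · sin²(Δλ/2) = 0.557412.
c = 2·atan2(√a, √(1−a)) = 1.68588 rad → d = 6371·c ≈ 10740.71 km.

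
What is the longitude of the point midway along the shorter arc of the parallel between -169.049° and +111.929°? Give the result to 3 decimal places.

+151.440°

Signed shortest Δλ from -169.049° to +111.929° is -79.022°.
Midpoint longitude = -169.049° + (-79.022°)/2 = -169.049° − 39.511° = -208.560°.
Normalise into (−180°, 180°]: +151.440°.
(The naïve average (-169.049 + +111.929)/2 = -28.56° is on the wrong side of the globe.)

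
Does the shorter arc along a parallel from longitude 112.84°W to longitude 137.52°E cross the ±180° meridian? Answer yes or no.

Yes

Naïve |137.52 − -112.84| = 250.36° > 180°, so the shorter arc goes the other way round — across 180°.
Signed shortest Δλ = ((137.52 − -112.84 + 180) mod 360) − 180 = -109.64°.
Going west by 109.64° from -112.84° passes through 180° before reaching +137.52°.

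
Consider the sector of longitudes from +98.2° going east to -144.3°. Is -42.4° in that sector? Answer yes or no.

Band width going east from +98.2° to -144.3°: ((-144.3 − 98.2) mod 360) = 117.5°.
Offset of -42.4° east of the west edge: ((-42.4 − 98.2) mod 360) = 219.4°.
219.4° > 117.5° ⇒ outside.

No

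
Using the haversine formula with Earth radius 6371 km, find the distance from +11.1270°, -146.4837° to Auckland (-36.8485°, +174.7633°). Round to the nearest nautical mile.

3616 nmi

Δλ = 174.7633 − -146.4837 = 321.2470°; wrapped into (−180°, 180°]: -38.7530°.
Δφ = -36.8485 − 11.1270 = -47.9755°.
a = sin²(Δφ/2) + cos φ₁ · cos φ₂ · sin²(Δλ/2) = 0.251704.
c = 2·atan2(√a, √(1−a)) = 1.05113 rad → d = 6371·c ≈ 6696.74 km ≈ 3615.95 nmi.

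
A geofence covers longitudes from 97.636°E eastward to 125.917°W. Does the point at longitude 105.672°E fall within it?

Band width going east from +97.636° to -125.917°: ((-125.917 − 97.636) mod 360) = 136.447°.
Offset of +105.672° east of the west edge: ((105.672 − 97.636) mod 360) = 8.036°.
8.036° ≤ 136.447° ⇒ inside.

Yes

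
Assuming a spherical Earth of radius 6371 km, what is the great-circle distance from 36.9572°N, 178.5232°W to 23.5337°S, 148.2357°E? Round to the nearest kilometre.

7574 km

Δλ = 148.2357 − -178.5232 = 326.7589°; wrapped into (−180°, 180°]: -33.2411°.
Δφ = -23.5337 − 36.9572 = -60.4909°.
a = sin²(Δφ/2) + cos φ₁ · cos φ₂ · sin²(Δλ/2) = 0.313658.
c = 2·atan2(√a, √(1−a)) = 1.18890 rad → d = 6371·c ≈ 7574.46 km.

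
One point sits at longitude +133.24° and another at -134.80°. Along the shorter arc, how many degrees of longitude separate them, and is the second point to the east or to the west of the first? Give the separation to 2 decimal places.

Raw difference: -134.80 − 133.24 = -268.04°.
Normalise into (−180°, 180°]: -268.04° + 360° = 91.96°.
Positive ⇒ the second point lies to the east; separation 91.96°.

91.96° east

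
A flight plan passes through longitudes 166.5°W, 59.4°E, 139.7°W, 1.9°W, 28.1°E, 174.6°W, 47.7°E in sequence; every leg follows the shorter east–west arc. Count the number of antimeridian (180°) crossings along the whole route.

4

Leg 1: -166.5° → +59.4°, shortest Δλ = -134.1° (west) — crosses 180°.
Leg 2: +59.4° → -139.7°, shortest Δλ = 160.9° (east) — crosses 180°.
Leg 3: -139.7° → -1.9°, shortest Δλ = 137.8° (east) — does not cross 180°.
Leg 4: -1.9° → +28.1°, shortest Δλ = 30.0° (east) — does not cross 180°.
Leg 5: +28.1° → -174.6°, shortest Δλ = 157.3° (east) — crosses 180°.
Leg 6: -174.6° → +47.7°, shortest Δλ = -137.7° (west) — crosses 180°.
Total crossings: 4.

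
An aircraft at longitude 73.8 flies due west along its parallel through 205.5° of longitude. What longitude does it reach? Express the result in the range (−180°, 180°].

-131.7°

Start at +73.8°; shift −205.5° → -131.7°.
-131.7° already lies in (−180°, 180°].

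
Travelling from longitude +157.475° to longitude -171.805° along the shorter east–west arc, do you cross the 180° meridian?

Yes

Naïve |-171.805 − 157.475| = 329.28° > 180°, so the shorter arc goes the other way round — across 180°.
Signed shortest Δλ = ((-171.805 − 157.475 + 180) mod 360) − 180 = 30.72°.
Going east by 30.72° from +157.475° passes through 180° before reaching -171.805°.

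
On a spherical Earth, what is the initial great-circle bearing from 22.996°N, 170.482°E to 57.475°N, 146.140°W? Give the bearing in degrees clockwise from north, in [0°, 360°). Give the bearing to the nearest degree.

31°

Δλ = -146.140 − 170.482 = -316.622°; wrapped into (−180°, 180°]: 43.378°.
θ = atan2( sin Δλ · cos φ₂ , cos φ₁ · sin φ₂ − sin φ₁ · cos φ₂ · cos Δλ )
  = atan2(0.36927, 0.62348) = 30.637° → normalised to [0°, 360°): 30.637°.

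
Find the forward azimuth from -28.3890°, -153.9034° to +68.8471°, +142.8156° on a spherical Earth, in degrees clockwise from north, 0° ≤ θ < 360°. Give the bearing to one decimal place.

Δλ = 142.8156 − -153.9034 = 296.7190°; wrapped into (−180°, 180°]: -63.2810°.
θ = atan2( sin Δλ · cos φ₂ , cos φ₁ · sin φ₂ − sin φ₁ · cos φ₂ · cos Δλ )
  = atan2(-0.32233, 0.89760) = -19.753° → normalised to [0°, 360°): 340.247°.

340.2°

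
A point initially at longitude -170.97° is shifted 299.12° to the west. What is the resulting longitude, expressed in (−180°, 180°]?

Start at -170.97°; shift −299.12° → -470.09°.
-470.09° lies outside (−180°, 180°]; add 360° → -110.09°.

-110.09°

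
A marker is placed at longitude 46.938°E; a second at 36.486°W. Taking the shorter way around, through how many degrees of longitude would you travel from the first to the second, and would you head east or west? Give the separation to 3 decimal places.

83.424° west

Raw difference: -36.486 − 46.938 = -83.424°.
Normalise into (−180°, 180°]: -83.424° stays -83.424°.
Negative ⇒ the second point lies to the west; separation 83.424°.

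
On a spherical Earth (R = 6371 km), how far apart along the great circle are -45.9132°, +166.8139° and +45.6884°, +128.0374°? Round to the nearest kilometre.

10871 km

Δλ = 128.0374 − 166.8139 = -38.7765°.
Δφ = 45.6884 − -45.9132 = 91.6016°.
a = sin²(Δφ/2) + cos φ₁ · cos φ₂ · sin²(Δλ/2) = 0.567536.
c = 2·atan2(√a, √(1−a)) = 1.70628 rad → d = 6371·c ≈ 10870.72 km.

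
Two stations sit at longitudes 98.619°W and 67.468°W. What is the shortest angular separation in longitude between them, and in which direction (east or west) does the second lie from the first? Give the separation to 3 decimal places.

Raw difference: -67.468 − -98.619 = 31.151°.
Normalise into (−180°, 180°]: 31.151° stays 31.151°.
Positive ⇒ the second point lies to the east; separation 31.151°.

31.151° east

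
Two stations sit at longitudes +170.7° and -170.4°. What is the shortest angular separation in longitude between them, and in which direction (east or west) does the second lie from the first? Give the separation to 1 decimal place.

18.9° east

Raw difference: -170.4 − 170.7 = -341.1°.
Normalise into (−180°, 180°]: -341.1° + 360° = 18.9°.
Positive ⇒ the second point lies to the east; separation 18.9°.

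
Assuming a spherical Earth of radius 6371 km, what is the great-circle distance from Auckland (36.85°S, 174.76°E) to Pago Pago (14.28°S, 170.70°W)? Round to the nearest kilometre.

2894 km

Δλ = -170.70 − 174.76 = -345.46°; wrapped into (−180°, 180°]: 14.54°.
Δφ = -14.28 − -36.85 = 22.57°.
a = sin²(Δφ/2) + cos φ₁ · cos φ₂ · sin²(Δλ/2) = 0.050713.
c = 2·atan2(√a, √(1−a)) = 0.45429 rad → d = 6371·c ≈ 2894.26 km.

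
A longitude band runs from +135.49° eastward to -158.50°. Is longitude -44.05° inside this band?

No

Band width going east from +135.49° to -158.50°: ((-158.50 − 135.49) mod 360) = 66.01°.
Offset of -44.05° east of the west edge: ((-44.05 − 135.49) mod 360) = 180.46°.
180.46° > 66.01° ⇒ outside.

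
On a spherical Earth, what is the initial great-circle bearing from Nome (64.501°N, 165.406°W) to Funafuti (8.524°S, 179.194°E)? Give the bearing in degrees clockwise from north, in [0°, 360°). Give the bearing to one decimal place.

195.9°

Δλ = 179.194 − -165.406 = 344.600°; wrapped into (−180°, 180°]: -15.400°.
θ = atan2( sin Δλ · cos φ₂ , cos φ₁ · sin φ₂ − sin φ₁ · cos φ₂ · cos Δλ )
  = atan2(-0.26262, -0.92438) = -164.140° → normalised to [0°, 360°): 195.860°.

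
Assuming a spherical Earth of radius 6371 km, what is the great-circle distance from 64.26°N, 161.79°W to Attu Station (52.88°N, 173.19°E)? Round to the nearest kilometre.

1902 km

Δλ = 173.19 − -161.79 = 334.98°; wrapped into (−180°, 180°]: -25.02°.
Δφ = 52.88 − 64.26 = -11.38°.
a = sin²(Δφ/2) + cos φ₁ · cos φ₂ · sin²(Δλ/2) = 0.022127.
c = 2·atan2(√a, √(1−a)) = 0.29861 rad → d = 6371·c ≈ 1902.45 km.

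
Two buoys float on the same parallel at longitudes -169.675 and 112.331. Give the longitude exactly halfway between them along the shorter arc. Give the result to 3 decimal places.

+151.328°

Signed shortest Δλ from -169.675° to +112.331° is -77.994°.
Midpoint longitude = -169.675° + (-77.994°)/2 = -169.675° − 38.997° = -208.672°.
Normalise into (−180°, 180°]: +151.328°.
(The naïve average (-169.675 + +112.331)/2 = -28.672° is on the wrong side of the globe.)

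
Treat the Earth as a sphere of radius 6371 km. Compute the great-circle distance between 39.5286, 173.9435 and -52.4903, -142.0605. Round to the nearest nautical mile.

Δλ = -142.0605 − 173.9435 = -316.0040°; wrapped into (−180°, 180°]: 43.9960°.
Δφ = -52.4903 − 39.5286 = -92.0189°.
a = sin²(Δφ/2) + cos φ₁ · cos φ₂ · sin²(Δλ/2) = 0.583509.
c = 2·atan2(√a, √(1−a)) = 1.73860 rad → d = 6371·c ≈ 11076.62 km ≈ 5980.90 nmi.

5981 nmi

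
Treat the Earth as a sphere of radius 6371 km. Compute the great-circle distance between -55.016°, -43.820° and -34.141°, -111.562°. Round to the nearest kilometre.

5586 km

Δλ = -111.562 − -43.820 = -67.742°.
Δφ = -34.141 − -55.016 = 20.875°.
a = sin²(Δφ/2) + cos φ₁ · cos φ₂ · sin²(Δλ/2) = 0.180216.
c = 2·atan2(√a, √(1−a)) = 0.87686 rad → d = 6371·c ≈ 5586.48 km.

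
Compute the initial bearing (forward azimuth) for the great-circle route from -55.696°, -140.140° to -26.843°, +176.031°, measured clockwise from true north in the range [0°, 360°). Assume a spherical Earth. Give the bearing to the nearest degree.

294°

Δλ = 176.031 − -140.140 = 316.171°; wrapped into (−180°, 180°]: -43.829°.
θ = atan2( sin Δλ · cos φ₂ , cos φ₁ · sin φ₂ − sin φ₁ · cos φ₂ · cos Δλ )
  = atan2(-0.61789, 0.27723) = -65.836° → normalised to [0°, 360°): 294.164°.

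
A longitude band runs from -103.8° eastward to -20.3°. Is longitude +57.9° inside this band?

No

Band width going east from -103.8° to -20.3°: ((-20.3 − -103.8) mod 360) = 83.5°.
Offset of +57.9° east of the west edge: ((57.9 − -103.8) mod 360) = 161.7°.
161.7° > 83.5° ⇒ outside.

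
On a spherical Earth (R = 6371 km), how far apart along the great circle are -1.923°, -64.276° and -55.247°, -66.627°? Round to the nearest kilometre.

Δλ = -66.627 − -64.276 = -2.351°.
Δφ = -55.247 − -1.923 = -53.324°.
a = sin²(Δφ/2) + cos φ₁ · cos φ₂ · sin²(Δλ/2) = 0.201595.
c = 2·atan2(√a, √(1−a)) = 0.93128 rad → d = 6371·c ≈ 5933.17 km.

5933 km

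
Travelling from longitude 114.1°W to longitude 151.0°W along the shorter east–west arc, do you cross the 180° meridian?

No

Signed shortest Δλ = ((-151.0 − -114.1 + 180) mod 360) − 180 = -36.9°.
Going west by 36.9° from -114.1° reaches -151.0° without touching 180°.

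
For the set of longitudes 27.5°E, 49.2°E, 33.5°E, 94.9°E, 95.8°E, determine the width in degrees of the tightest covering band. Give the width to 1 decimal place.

Sort the longitudes: +27.5°, +33.5°, +49.2°, +94.9°, +95.8°.
Eastward gaps between consecutive values (wrapping around): 6.0°, 15.7°, 45.7°, 0.9°, 291.7°.
Largest gap = 291.7° ⇒ minimal covering band is its complement: 360° − 291.7° = 68.3°.
Band runs from +27.5° eastward to +95.8°.

68.3°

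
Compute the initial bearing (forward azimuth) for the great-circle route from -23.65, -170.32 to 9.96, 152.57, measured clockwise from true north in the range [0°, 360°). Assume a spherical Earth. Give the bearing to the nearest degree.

Δλ = 152.57 − -170.32 = 322.89°; wrapped into (−180°, 180°]: -37.11°.
θ = atan2( sin Δλ · cos φ₂ , cos φ₁ · sin φ₂ − sin φ₁ · cos φ₂ · cos Δλ )
  = atan2(-0.59425, 0.47352) = -51.451° → normalised to [0°, 360°): 308.549°.

309°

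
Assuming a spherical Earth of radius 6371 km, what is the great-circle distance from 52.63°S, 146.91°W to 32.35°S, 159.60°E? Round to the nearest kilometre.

4791 km

Δλ = 159.60 − -146.91 = 306.51°; wrapped into (−180°, 180°]: -53.49°.
Δφ = -32.35 − -52.63 = 20.28°.
a = sin²(Δφ/2) + cos φ₁ · cos φ₂ · sin²(Δλ/2) = 0.134838.
c = 2·atan2(√a, √(1−a)) = 0.75200 rad → d = 6371·c ≈ 4790.99 km.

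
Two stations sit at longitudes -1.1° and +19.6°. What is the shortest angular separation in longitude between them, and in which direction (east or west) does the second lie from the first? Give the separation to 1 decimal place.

Raw difference: 19.6 − -1.1 = 20.7°.
Normalise into (−180°, 180°]: 20.7° stays 20.7°.
Positive ⇒ the second point lies to the east; separation 20.7°.

20.7° east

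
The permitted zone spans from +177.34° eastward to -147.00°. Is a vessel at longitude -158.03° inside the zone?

Yes

Band width going east from +177.34° to -147.00°: ((-147.00 − 177.34) mod 360) = 35.66°.
Offset of -158.03° east of the west edge: ((-158.03 − 177.34) mod 360) = 24.63°.
24.63° ≤ 35.66° ⇒ inside.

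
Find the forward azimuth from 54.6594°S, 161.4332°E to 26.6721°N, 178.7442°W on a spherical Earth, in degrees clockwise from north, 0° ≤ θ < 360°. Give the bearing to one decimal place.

Δλ = -178.7442 − 161.4332 = -340.1774°; wrapped into (−180°, 180°]: 19.8226°.
θ = atan2( sin Δλ · cos φ₂ , cos φ₁ · sin φ₂ − sin φ₁ · cos φ₂ · cos Δλ )
  = atan2(0.30302, 0.94539) = 17.772° → normalised to [0°, 360°): 17.772°.

17.8°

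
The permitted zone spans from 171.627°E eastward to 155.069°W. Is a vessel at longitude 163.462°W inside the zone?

Yes

Band width going east from +171.627° to -155.069°: ((-155.069 − 171.627) mod 360) = 33.304°.
Offset of -163.462° east of the west edge: ((-163.462 − 171.627) mod 360) = 24.911°.
24.911° ≤ 33.304° ⇒ inside.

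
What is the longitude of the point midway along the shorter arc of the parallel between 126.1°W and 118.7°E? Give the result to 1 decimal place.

Signed shortest Δλ from -126.1° to +118.7° is -115.2°.
Midpoint longitude = -126.1° + (-115.2°)/2 = -126.1° − 57.6° = -183.7°.
Normalise into (−180°, 180°]: +176.3°.
(The naïve average (-126.1 + +118.7)/2 = -3.7° is on the wrong side of the globe.)

176.3°E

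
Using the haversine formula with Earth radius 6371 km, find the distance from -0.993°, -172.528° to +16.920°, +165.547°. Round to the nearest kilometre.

3122 km

Δλ = 165.547 − -172.528 = 338.075°; wrapped into (−180°, 180°]: -21.925°.
Δφ = 16.920 − -0.993 = 17.913°.
a = sin²(Δφ/2) + cos φ₁ · cos φ₂ · sin²(Δλ/2) = 0.058830.
c = 2·atan2(√a, √(1−a)) = 0.48999 rad → d = 6371·c ≈ 3121.70 km.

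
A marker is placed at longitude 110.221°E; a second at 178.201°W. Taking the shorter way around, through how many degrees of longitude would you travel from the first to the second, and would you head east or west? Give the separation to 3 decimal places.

71.578° east

Raw difference: -178.201 − 110.221 = -288.422°.
Normalise into (−180°, 180°]: -288.422° + 360° = 71.578°.
Positive ⇒ the second point lies to the east; separation 71.578°.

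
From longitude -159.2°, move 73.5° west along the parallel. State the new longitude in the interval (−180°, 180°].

Start at -159.2°; shift −73.5° → -232.7°.
-232.7° lies outside (−180°, 180°]; add 360° → +127.3°.

+127.3°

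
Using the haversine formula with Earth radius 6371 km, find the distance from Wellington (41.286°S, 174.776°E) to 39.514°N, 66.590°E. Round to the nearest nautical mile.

7621 nmi

Δλ = 66.590 − 174.776 = -108.186°.
Δφ = 39.514 − -41.286 = 80.800°.
a = sin²(Δφ/2) + cos φ₁ · cos φ₂ · sin²(Δλ/2) = 0.800373.
c = 2·atan2(√a, √(1−a)) = 2.21523 rad → d = 6371·c ≈ 14113.24 km ≈ 7620.54 nmi.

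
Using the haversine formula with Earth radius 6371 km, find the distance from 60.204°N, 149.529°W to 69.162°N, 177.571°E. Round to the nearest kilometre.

Δλ = 177.571 − -149.529 = 327.100°; wrapped into (−180°, 180°]: -32.900°.
Δφ = 69.162 − 60.204 = 8.958°.
a = sin²(Δφ/2) + cos φ₁ · cos φ₂ · sin²(Δλ/2) = 0.020273.
c = 2·atan2(√a, √(1−a)) = 0.28574 rad → d = 6371·c ≈ 1820.46 km.

1820 km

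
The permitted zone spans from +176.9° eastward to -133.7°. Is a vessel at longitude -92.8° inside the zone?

No

Band width going east from +176.9° to -133.7°: ((-133.7 − 176.9) mod 360) = 49.4°.
Offset of -92.8° east of the west edge: ((-92.8 − 176.9) mod 360) = 90.3°.
90.3° > 49.4° ⇒ outside.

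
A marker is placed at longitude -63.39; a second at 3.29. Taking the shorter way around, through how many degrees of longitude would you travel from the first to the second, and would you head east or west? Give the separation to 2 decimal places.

66.68° east

Raw difference: 3.29 − -63.39 = 66.68°.
Normalise into (−180°, 180°]: 66.68° stays 66.68°.
Positive ⇒ the second point lies to the east; separation 66.68°.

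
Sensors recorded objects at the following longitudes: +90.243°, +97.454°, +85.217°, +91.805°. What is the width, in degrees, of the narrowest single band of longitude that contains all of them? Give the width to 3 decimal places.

Sort the longitudes: +85.217°, +90.243°, +91.805°, +97.454°.
Eastward gaps between consecutive values (wrapping around): 5.026°, 1.562°, 5.649°, 347.763°.
Largest gap = 347.763° ⇒ minimal covering band is its complement: 360° − 347.763° = 12.237°.
Band runs from +85.217° eastward to +97.454°.

12.237°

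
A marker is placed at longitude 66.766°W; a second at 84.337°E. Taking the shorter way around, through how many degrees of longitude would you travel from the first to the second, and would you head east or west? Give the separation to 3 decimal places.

151.103° east

Raw difference: 84.337 − -66.766 = 151.103°.
Normalise into (−180°, 180°]: 151.103° stays 151.103°.
Positive ⇒ the second point lies to the east; separation 151.103°.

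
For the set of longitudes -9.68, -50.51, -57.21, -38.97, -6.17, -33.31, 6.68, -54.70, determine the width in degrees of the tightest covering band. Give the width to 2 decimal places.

Sort the longitudes: -57.21°, -54.70°, -50.51°, -38.97°, -33.31°, -9.68°, -6.17°, +6.68°.
Eastward gaps between consecutive values (wrapping around): 2.51°, 4.19°, 11.54°, 5.66°, 23.63°, 3.51°, 12.85°, 296.11°.
Largest gap = 296.11° ⇒ minimal covering band is its complement: 360° − 296.11° = 63.89°.
Band runs from -57.21° eastward to +6.68°.

63.89°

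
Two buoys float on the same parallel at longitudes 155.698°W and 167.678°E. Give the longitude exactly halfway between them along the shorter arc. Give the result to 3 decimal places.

Signed shortest Δλ from -155.698° to +167.678° is -36.624°.
Midpoint longitude = -155.698° + (-36.624°)/2 = -155.698° − 18.312° = -174.010°.
(The naïve average (-155.698 + +167.678)/2 = 5.99° is on the wrong side of the globe.)

174.010°W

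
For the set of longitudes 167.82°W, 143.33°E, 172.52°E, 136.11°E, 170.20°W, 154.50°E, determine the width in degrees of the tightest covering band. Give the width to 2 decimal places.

56.07°

Sort the longitudes: -170.20°, -167.82°, +136.11°, +143.33°, +154.50°, +172.52°.
Eastward gaps between consecutive values (wrapping around): 2.38°, 303.93°, 7.22°, 11.17°, 18.02°, 17.28°.
Largest gap = 303.93° ⇒ minimal covering band is its complement: 360° − 303.93° = 56.07°.
Band runs from +136.11° eastward to -167.82°, crossing the antimeridian.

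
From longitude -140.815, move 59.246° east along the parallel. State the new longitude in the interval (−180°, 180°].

Start at -140.815°; shift +59.246° → -81.569°.
-81.569° already lies in (−180°, 180°].

-81.569°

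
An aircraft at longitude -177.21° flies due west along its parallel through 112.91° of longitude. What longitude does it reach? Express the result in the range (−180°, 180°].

Start at -177.21°; shift −112.91° → -290.12°.
-290.12° lies outside (−180°, 180°]; add 360° → +69.88°.

+69.88°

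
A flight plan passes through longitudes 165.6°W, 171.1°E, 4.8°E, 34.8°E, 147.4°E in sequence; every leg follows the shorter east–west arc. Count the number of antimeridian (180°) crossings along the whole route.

Leg 1: -165.6° → +171.1°, shortest Δλ = -23.3° (west) — crosses 180°.
Leg 2: +171.1° → +4.8°, shortest Δλ = -166.3° (west) — does not cross 180°.
Leg 3: +4.8° → +34.8°, shortest Δλ = 30.0° (east) — does not cross 180°.
Leg 4: +34.8° → +147.4°, shortest Δλ = 112.6° (east) — does not cross 180°.
Total crossings: 1.

1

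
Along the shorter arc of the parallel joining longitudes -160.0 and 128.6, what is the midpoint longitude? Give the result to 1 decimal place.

+164.3°

Signed shortest Δλ from -160.0° to +128.6° is -71.4°.
Midpoint longitude = -160.0° + (-71.4°)/2 = -160.0° − 35.7° = -195.7°.
Normalise into (−180°, 180°]: +164.3°.
(The naïve average (-160.0 + +128.6)/2 = -15.7° is on the wrong side of the globe.)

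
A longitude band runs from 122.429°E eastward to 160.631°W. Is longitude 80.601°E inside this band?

Band width going east from +122.429° to -160.631°: ((-160.631 − 122.429) mod 360) = 76.940°.
Offset of +80.601° east of the west edge: ((80.601 − 122.429) mod 360) = 318.172°.
318.172° > 76.940° ⇒ outside.

No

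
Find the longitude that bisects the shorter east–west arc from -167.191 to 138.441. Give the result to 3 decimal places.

+165.625°

Signed shortest Δλ from -167.191° to +138.441° is -54.368°.
Midpoint longitude = -167.191° + (-54.368°)/2 = -167.191° − 27.184° = -194.375°.
Normalise into (−180°, 180°]: +165.625°.
(The naïve average (-167.191 + +138.441)/2 = -14.375° is on the wrong side of the globe.)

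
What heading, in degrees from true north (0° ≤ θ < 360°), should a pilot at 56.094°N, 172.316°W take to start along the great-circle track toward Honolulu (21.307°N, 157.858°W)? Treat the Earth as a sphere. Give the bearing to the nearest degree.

Δλ = -157.858 − -172.316 = 14.458°.
θ = atan2( sin Δλ · cos φ₂ , cos φ₁ · sin φ₂ − sin φ₁ · cos φ₂ · cos Δλ )
  = atan2(0.23260, -0.54604) = 156.927° → normalised to [0°, 360°): 156.927°.

157°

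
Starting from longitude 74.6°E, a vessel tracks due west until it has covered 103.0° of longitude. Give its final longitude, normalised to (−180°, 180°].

Start at +74.6°; shift −103.0° → -28.4°.
-28.4° already lies in (−180°, 180°].

28.4°W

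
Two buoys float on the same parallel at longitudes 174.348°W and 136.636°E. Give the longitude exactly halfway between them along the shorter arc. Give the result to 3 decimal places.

161.144°E

Signed shortest Δλ from -174.348° to +136.636° is -49.016°.
Midpoint longitude = -174.348° + (-49.016°)/2 = -174.348° − 24.508° = -198.856°.
Normalise into (−180°, 180°]: +161.144°.
(The naïve average (-174.348 + +136.636)/2 = -18.856° is on the wrong side of the globe.)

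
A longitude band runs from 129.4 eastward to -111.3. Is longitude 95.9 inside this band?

No

Band width going east from +129.4° to -111.3°: ((-111.3 − 129.4) mod 360) = 119.3°.
Offset of +95.9° east of the west edge: ((95.9 − 129.4) mod 360) = 326.5°.
326.5° > 119.3° ⇒ outside.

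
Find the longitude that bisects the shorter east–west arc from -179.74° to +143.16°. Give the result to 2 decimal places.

+161.71°

Signed shortest Δλ from -179.74° to +143.16° is -37.10°.
Midpoint longitude = -179.74° + (-37.10°)/2 = -179.74° − 18.55° = -198.29°.
Normalise into (−180°, 180°]: +161.71°.
(The naïve average (-179.74 + +143.16)/2 = -18.29° is on the wrong side of the globe.)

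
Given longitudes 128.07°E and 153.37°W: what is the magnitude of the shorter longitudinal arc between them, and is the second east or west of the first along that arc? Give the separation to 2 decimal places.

78.56° east

Raw difference: -153.37 − 128.07 = -281.44°.
Normalise into (−180°, 180°]: -281.44° + 360° = 78.56°.
Positive ⇒ the second point lies to the east; separation 78.56°.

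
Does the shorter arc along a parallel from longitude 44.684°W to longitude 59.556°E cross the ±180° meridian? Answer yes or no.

Signed shortest Δλ = ((59.556 − -44.684 + 180) mod 360) − 180 = 104.24°.
Going east by 104.24° from -44.684° reaches +59.556° without touching 180°.

No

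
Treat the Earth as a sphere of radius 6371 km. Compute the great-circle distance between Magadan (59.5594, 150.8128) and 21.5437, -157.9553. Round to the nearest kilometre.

5814 km

Δλ = -157.9553 − 150.8128 = -308.7681°; wrapped into (−180°, 180°]: 51.2319°.
Δφ = 21.5437 − 59.5594 = -38.0157°.
a = sin²(Δφ/2) + cos φ₁ · cos φ₂ · sin²(Δλ/2) = 0.194163.
c = 2·atan2(√a, √(1−a)) = 0.91262 rad → d = 6371·c ≈ 5814.31 km.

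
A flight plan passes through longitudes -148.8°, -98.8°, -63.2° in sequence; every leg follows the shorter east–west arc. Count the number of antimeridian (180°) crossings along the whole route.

Leg 1: -148.8° → -98.8°, shortest Δλ = 50.0° (east) — does not cross 180°.
Leg 2: -98.8° → -63.2°, shortest Δλ = 35.6° (east) — does not cross 180°.
Total crossings: 0.

0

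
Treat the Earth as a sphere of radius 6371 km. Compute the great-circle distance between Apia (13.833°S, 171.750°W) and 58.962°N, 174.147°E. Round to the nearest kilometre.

8195 km

Δλ = 174.147 − -171.750 = 345.897°; wrapped into (−180°, 180°]: -14.103°.
Δφ = 58.962 − -13.833 = 72.795°.
a = sin²(Δφ/2) + cos φ₁ · cos φ₂ · sin²(Δλ/2) = 0.359649.
c = 2·atan2(√a, √(1−a)) = 1.28627 rad → d = 6371·c ≈ 8194.84 km.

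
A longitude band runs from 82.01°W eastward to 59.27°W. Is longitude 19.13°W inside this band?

No

Band width going east from -82.01° to -59.27°: ((-59.27 − -82.01) mod 360) = 22.74°.
Offset of -19.13° east of the west edge: ((-19.13 − -82.01) mod 360) = 62.88°.
62.88° > 22.74° ⇒ outside.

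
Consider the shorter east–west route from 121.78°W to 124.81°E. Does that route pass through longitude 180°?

Yes

Naïve |124.81 − -121.78| = 246.59° > 180°, so the shorter arc goes the other way round — across 180°.
Signed shortest Δλ = ((124.81 − -121.78 + 180) mod 360) − 180 = -113.41°.
Going west by 113.41° from -121.78° passes through 180° before reaching +124.81°.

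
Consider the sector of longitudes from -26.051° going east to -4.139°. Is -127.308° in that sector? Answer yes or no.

No

Band width going east from -26.051° to -4.139°: ((-4.139 − -26.051) mod 360) = 21.912°.
Offset of -127.308° east of the west edge: ((-127.308 − -26.051) mod 360) = 258.743°.
258.743° > 21.912° ⇒ outside.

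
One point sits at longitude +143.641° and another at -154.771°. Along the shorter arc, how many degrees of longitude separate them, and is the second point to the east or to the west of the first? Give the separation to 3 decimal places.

61.588° east

Raw difference: -154.771 − 143.641 = -298.412°.
Normalise into (−180°, 180°]: -298.412° + 360° = 61.588°.
Positive ⇒ the second point lies to the east; separation 61.588°.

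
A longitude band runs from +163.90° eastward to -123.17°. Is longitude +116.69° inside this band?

No

Band width going east from +163.90° to -123.17°: ((-123.17 − 163.90) mod 360) = 72.93°.
Offset of +116.69° east of the west edge: ((116.69 − 163.90) mod 360) = 312.79°.
312.79° > 72.93° ⇒ outside.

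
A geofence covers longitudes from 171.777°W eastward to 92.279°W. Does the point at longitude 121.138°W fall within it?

Yes

Band width going east from -171.777° to -92.279°: ((-92.279 − -171.777) mod 360) = 79.498°.
Offset of -121.138° east of the west edge: ((-121.138 − -171.777) mod 360) = 50.639°.
50.639° ≤ 79.498° ⇒ inside.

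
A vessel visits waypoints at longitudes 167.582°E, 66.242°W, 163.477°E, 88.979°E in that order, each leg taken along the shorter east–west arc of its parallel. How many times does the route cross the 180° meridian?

2

Leg 1: +167.582° → -66.242°, shortest Δλ = 126.176° (east) — crosses 180°.
Leg 2: -66.242° → +163.477°, shortest Δλ = -130.281° (west) — crosses 180°.
Leg 3: +163.477° → +88.979°, shortest Δλ = -74.498° (west) — does not cross 180°.
Total crossings: 2.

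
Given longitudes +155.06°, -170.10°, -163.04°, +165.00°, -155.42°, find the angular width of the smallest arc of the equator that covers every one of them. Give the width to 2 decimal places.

49.52°

Sort the longitudes: -170.10°, -163.04°, -155.42°, +155.06°, +165.00°.
Eastward gaps between consecutive values (wrapping around): 7.06°, 7.62°, 310.48°, 9.94°, 24.90°.
Largest gap = 310.48° ⇒ minimal covering band is its complement: 360° − 310.48° = 49.52°.
Band runs from +155.06° eastward to -155.42°, crossing the antimeridian.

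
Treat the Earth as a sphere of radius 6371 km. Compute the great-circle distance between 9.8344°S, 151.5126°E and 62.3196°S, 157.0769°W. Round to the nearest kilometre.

Δλ = -157.0769 − 151.5126 = -308.5895°; wrapped into (−180°, 180°]: 51.4105°.
Δφ = -62.3196 − -9.8344 = -52.4852°.
a = sin²(Δφ/2) + cos φ₁ · cos φ₂ · sin²(Δλ/2) = 0.281627.
c = 2·atan2(√a, √(1−a)) = 1.11882 rad → d = 6371·c ≈ 7127.99 km.

7128 km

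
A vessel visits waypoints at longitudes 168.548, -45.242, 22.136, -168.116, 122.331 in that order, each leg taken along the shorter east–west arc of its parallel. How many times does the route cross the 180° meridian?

3

Leg 1: +168.548° → -45.242°, shortest Δλ = 146.21° (east) — crosses 180°.
Leg 2: -45.242° → +22.136°, shortest Δλ = 67.378° (east) — does not cross 180°.
Leg 3: +22.136° → -168.116°, shortest Δλ = 169.748° (east) — crosses 180°.
Leg 4: -168.116° → +122.331°, shortest Δλ = -69.553° (west) — crosses 180°.
Total crossings: 3.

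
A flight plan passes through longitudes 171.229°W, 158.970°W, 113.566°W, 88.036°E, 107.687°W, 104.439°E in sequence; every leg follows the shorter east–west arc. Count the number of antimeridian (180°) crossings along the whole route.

3

Leg 1: -171.229° → -158.970°, shortest Δλ = 12.259° (east) — does not cross 180°.
Leg 2: -158.970° → -113.566°, shortest Δλ = 45.404° (east) — does not cross 180°.
Leg 3: -113.566° → +88.036°, shortest Δλ = -158.398° (west) — crosses 180°.
Leg 4: +88.036° → -107.687°, shortest Δλ = 164.277° (east) — crosses 180°.
Leg 5: -107.687° → +104.439°, shortest Δλ = -147.874° (west) — crosses 180°.
Total crossings: 3.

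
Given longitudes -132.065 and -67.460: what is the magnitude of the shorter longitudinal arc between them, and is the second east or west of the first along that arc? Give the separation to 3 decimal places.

64.605° east

Raw difference: -67.460 − -132.065 = 64.605°.
Normalise into (−180°, 180°]: 64.605° stays 64.605°.
Positive ⇒ the second point lies to the east; separation 64.605°.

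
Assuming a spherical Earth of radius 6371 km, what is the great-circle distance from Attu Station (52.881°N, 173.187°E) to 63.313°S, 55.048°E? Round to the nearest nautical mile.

8836 nmi

Δλ = 55.048 − 173.187 = -118.139°.
Δφ = -63.313 − 52.881 = -116.194°.
a = sin²(Δφ/2) + cos φ₁ · cos φ₂ · sin²(Δλ/2) = 0.920131.
c = 2·atan2(√a, √(1−a)) = 2.56856 rad → d = 6371·c ≈ 16364.31 km ≈ 8836.02 nmi.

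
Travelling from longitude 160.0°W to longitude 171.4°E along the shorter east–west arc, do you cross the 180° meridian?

Naïve |171.4 − -160.0| = 331.4° > 180°, so the shorter arc goes the other way round — across 180°.
Signed shortest Δλ = ((171.4 − -160.0 + 180) mod 360) − 180 = -28.6°.
Going west by 28.6° from -160.0° passes through 180° before reaching +171.4°.

Yes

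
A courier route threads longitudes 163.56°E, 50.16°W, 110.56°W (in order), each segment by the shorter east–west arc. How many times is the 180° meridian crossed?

1

Leg 1: +163.56° → -50.16°, shortest Δλ = 146.28° (east) — crosses 180°.
Leg 2: -50.16° → -110.56°, shortest Δλ = -60.4° (west) — does not cross 180°.
Total crossings: 1.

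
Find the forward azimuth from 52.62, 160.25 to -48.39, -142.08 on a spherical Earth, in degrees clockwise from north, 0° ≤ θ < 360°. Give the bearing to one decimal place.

142.7°

Δλ = -142.08 − 160.25 = -302.33°; wrapped into (−180°, 180°]: 57.67°.
θ = atan2( sin Δλ · cos φ₂ , cos φ₁ · sin φ₂ − sin φ₁ · cos φ₂ · cos Δλ )
  = atan2(0.56112, -0.73612) = 142.683° → normalised to [0°, 360°): 142.683°.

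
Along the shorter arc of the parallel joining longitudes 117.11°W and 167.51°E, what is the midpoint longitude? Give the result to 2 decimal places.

Signed shortest Δλ from -117.11° to +167.51° is -75.38°.
Midpoint longitude = -117.11° + (-75.38°)/2 = -117.11° − 37.69° = -154.80°.
(The naïve average (-117.11 + +167.51)/2 = 25.2° is on the wrong side of the globe.)

154.80°W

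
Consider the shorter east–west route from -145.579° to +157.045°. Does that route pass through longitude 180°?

Naïve |157.045 − -145.579| = 302.624° > 180°, so the shorter arc goes the other way round — across 180°.
Signed shortest Δλ = ((157.045 − -145.579 + 180) mod 360) − 180 = -57.376°.
Going west by 57.376° from -145.579° passes through 180° before reaching +157.045°.

Yes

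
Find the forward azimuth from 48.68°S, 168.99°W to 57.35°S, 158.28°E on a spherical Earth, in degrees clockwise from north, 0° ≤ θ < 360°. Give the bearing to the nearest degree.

Δλ = 158.28 − -168.99 = 327.27°; wrapped into (−180°, 180°]: -32.73°.
θ = atan2( sin Δλ · cos φ₂ , cos φ₁ · sin φ₂ − sin φ₁ · cos φ₂ · cos Δλ )
  = atan2(-0.29170, -0.21508) = -126.402° → normalised to [0°, 360°): 233.598°.

234°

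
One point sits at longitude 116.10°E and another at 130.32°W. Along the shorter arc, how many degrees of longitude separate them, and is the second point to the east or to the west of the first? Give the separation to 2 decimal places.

113.58° east

Raw difference: -130.32 − 116.10 = -246.42°.
Normalise into (−180°, 180°]: -246.42° + 360° = 113.58°.
Positive ⇒ the second point lies to the east; separation 113.58°.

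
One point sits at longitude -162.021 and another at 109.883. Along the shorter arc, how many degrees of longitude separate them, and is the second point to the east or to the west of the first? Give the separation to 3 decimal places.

Raw difference: 109.883 − -162.021 = 271.904°.
Normalise into (−180°, 180°]: 271.904° − 360° = -88.096°.
Negative ⇒ the second point lies to the west; separation 88.096°.

88.096° west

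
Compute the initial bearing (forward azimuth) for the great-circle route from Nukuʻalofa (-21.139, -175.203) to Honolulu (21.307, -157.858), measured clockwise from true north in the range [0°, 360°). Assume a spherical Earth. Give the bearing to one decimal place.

22.8°

Δλ = -157.858 − -175.203 = 17.345°.
θ = atan2( sin Δλ · cos φ₂ , cos φ₁ · sin φ₂ − sin φ₁ · cos φ₂ · cos Δλ )
  = atan2(0.27775, 0.65962) = 22.835° → normalised to [0°, 360°): 22.835°.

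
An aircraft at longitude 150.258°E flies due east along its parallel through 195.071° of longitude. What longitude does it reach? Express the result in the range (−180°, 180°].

14.671°W

Start at +150.258°; shift +195.071° → +345.329°.
+345.329° lies outside (−180°, 180°]; subtract 360° → -14.671°.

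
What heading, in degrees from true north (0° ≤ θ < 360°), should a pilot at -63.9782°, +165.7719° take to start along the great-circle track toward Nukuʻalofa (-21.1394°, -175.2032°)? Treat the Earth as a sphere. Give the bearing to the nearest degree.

Δλ = -175.2032 − 165.7719 = -340.9751°; wrapped into (−180°, 180°]: 19.0249°.
θ = atan2( sin Δλ · cos φ₂ , cos φ₁ · sin φ₂ − sin φ₁ · cos φ₂ · cos Δλ )
  = atan2(0.30404, 0.63416) = 25.615° → normalised to [0°, 360°): 25.615°.

26°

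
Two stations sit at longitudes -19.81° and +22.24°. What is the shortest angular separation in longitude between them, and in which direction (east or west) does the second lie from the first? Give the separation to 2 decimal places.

42.05° east

Raw difference: 22.24 − -19.81 = 42.05°.
Normalise into (−180°, 180°]: 42.05° stays 42.05°.
Positive ⇒ the second point lies to the east; separation 42.05°.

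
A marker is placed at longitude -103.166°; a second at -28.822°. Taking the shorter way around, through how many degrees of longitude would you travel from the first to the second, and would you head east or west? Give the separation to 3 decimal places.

74.344° east

Raw difference: -28.822 − -103.166 = 74.344°.
Normalise into (−180°, 180°]: 74.344° stays 74.344°.
Positive ⇒ the second point lies to the east; separation 74.344°.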